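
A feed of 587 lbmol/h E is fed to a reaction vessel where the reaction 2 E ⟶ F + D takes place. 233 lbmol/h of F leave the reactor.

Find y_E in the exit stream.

For F: n = n₀ + 1ξ → 233 = 0 + 1ξ, giving ξ = 233 lbmol/h.
Outlet amounts (n = n₀ + ν ξ):
  E: 587 − 2(233) = 121
  F: 0 + 1(233) = 233
  D: 0 + 1(233) = 233
Total out = 587 lbmol/h; y_E = 121 / 587 = 0.2061.

0.206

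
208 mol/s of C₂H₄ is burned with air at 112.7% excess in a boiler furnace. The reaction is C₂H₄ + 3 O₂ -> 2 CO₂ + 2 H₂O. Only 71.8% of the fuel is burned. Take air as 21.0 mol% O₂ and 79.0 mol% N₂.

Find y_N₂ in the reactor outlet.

0.765

Stoichiometric O₂ = 3 × 208 = 624 mol/s; O₂ fed = 624 × 2.127 = 1327 mol/s.
N₂ fed = 1327 × 79/21 = 4993 mol/s.
Fuel reacted = 0.718 × 208 → ξ = 149.3 mol/s.
Outlet (n = n₀ + ν ξ):
  C₂H₄: 208 − 1(149.3) = 58.66
  O₂: 1327 − 3(149.3) = 879.2
  N₂: 4993 (inert)
  CO₂: 0 + 2(149.3) = 298.7
  H₂O: 0 + 2(149.3) = 298.7
Total out = 6528 mol/s; y_N₂ = 4993 / 6528 = 0.7648.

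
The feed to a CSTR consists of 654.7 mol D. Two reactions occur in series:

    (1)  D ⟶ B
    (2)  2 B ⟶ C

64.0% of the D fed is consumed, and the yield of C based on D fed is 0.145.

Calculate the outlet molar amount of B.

Conversion of D: D consumed = 1ξ₁ = 0.64 × 654.7 → ξ₁ = 419 mol.
Yield of C: 1ξ₂ / 654.7 = 0.145 → ξ₂ = 94.93 mol.
Outlet amounts (n = n₀ + Σ ν·ξ):
  D: 654.7 − 1(419) = 235.7
  B: 0 + 1(419) − 2(94.93) = 229.1
  C: 0 + 1(94.93) = 94.93

229 mol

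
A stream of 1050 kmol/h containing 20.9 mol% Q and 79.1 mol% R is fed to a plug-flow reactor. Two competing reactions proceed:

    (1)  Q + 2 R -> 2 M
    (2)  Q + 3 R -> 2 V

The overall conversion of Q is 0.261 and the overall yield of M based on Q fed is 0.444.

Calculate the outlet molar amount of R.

707 kmol/h

Yield of M: 2ξ₁ / 219.4 = 0.444 → ξ₁ = 48.72 kmol/h.
Conversion of Q: 1ξ₁ + 1ξ₂ = 0.261 × 219.4 = 57.28 → ξ₂ = 8.559 kmol/h.
Outlet amounts (n = n₀ + Σ ν·ξ):
  Q: 219.4 − 1(48.72) − 1(8.559) = 162.2
  R: 830.5 − 2(48.72) − 3(8.559) = 707.4
  M: 0 + 2(48.72) = 97.44
  V: 0 + 2(8.559) = 17.12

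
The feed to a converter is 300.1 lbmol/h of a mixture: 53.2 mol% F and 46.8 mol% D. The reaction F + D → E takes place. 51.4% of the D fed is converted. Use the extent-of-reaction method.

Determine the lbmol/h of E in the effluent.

72.2 lbmol/h

D reacted = 0.514 × 140.4 = 72.19 lbmol/h; ν_D = −1, so ξ = 72.19/1 = 72.19 lbmol/h.
Outlet amounts (n = n₀ + ν ξ):
  F: 159.7 − 1(72.19) = 87.46
  D: 140.4 − 1(72.19) = 68.26
  E: 0 + 1(72.19) = 72.19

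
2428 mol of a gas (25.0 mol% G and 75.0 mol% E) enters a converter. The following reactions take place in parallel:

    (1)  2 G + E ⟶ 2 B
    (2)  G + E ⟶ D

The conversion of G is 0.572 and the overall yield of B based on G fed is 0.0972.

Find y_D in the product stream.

0.137

Yield of B: 2ξ₁ / 607 = 0.0972 → ξ₁ = 29.5 mol.
Conversion of G: 2ξ₁ + 1ξ₂ = 0.572 × 607 = 347.2 → ξ₂ = 288.2 mol.
Outlet amounts (n = n₀ + Σ ν·ξ):
  G: 607 − 2(29.5) − 1(288.2) = 259.8
  E: 1821 − 1(29.5) − 1(288.2) = 1503
  B: 0 + 2(29.5) = 59
  D: 0 + 1(288.2) = 288.2
Total out = 2110 mol; y_D = 288.2 / 2110 = 0.1366.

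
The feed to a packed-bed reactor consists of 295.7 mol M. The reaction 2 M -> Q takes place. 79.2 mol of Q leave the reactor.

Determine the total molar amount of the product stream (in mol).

216 mol

For Q: n = n₀ + 1ξ → 79.2 = 0 + 1ξ, giving ξ = 79.2 mol.
Outlet amounts (n = n₀ + ν ξ):
  M: 295.7 − 2(79.2) = 137.3
  Q: 0 + 1(79.2) = 79.2
Total out = 137.3 + 79.2 = 216.5 mol.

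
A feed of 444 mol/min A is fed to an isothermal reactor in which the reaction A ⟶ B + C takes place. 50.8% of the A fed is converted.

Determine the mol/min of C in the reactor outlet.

A reacted = 0.508 × 444 = 225.6 mol/min; ν_A = −1, so ξ = 225.6/1 = 225.6 mol/min.
Outlet amounts (n = n₀ + ν ξ):
  A: 444 − 1(225.6) = 218.4
  B: 0 + 1(225.6) = 225.6
  C: 0 + 1(225.6) = 225.6

226 mol/min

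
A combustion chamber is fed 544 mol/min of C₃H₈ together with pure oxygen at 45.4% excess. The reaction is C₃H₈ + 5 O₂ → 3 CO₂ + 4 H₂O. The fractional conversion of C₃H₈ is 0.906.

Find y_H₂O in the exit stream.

0.395

Stoichiometric O₂ = 5 × 544 = 2720 mol/min; O₂ fed = 2720 × 1.454 = 3955 mol/min.
Fuel reacted = 0.906 × 544 → ξ = 492.9 mol/min.
Outlet (n = n₀ + ν ξ):
  C₃H₈: 544 − 1(492.9) = 51.14
  O₂: 3955 − 5(492.9) = 1491
  CO₂: 0 + 3(492.9) = 1479
  H₂O: 0 + 4(492.9) = 1971
Total out = 4992 mol/min; y_H₂O = 1971 / 4992 = 0.3949.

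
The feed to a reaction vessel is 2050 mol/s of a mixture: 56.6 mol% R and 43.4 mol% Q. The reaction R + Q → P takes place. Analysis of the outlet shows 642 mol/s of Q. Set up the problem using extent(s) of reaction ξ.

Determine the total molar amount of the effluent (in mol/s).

For Q: n = n₀ − 1ξ → 642 = 889.7 − 1ξ, giving ξ = 247.7 mol/s.
Outlet amounts (n = n₀ + ν ξ):
  R: 1160 − 1(247.7) = 912.6
  Q: 889.7 − 1(247.7) = 642
  P: 0 + 1(247.7) = 247.7
Total out = 912.6 + 642 + 247.7 = 1802 mol/s.

1800 mol/s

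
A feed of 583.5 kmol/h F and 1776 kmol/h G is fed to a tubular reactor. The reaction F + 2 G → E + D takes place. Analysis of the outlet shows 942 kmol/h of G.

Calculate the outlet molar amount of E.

For G: n = n₀ − 2ξ → 942 = 1776 − 2ξ, giving ξ = 417 kmol/h.
Outlet amounts (n = n₀ + ν ξ):
  F: 583.5 − 1(417) = 166.5
  G: 1776 − 2(417) = 942
  E: 0 + 1(417) = 417
  D: 0 + 1(417) = 417

417 kmol/h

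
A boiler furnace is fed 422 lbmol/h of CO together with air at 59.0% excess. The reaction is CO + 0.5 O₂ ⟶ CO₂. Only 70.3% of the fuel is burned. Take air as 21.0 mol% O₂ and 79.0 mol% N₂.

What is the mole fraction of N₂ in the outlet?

Stoichiometric O₂ = 0.5 × 422 = 211 lbmol/h; O₂ fed = 211 × 1.590 = 335.5 lbmol/h.
N₂ fed = 335.5 × 79/21 = 1262 lbmol/h.
Fuel reacted = 0.703 × 422 → ξ = 296.7 lbmol/h.
Outlet (n = n₀ + ν ξ):
  CO: 422 − 1(296.7) = 125.3
  O₂: 335.5 − 0.5(296.7) = 187.2
  N₂: 1262 (inert)
  CO₂: 0 + 1(296.7) = 296.7
Total out = 1871 lbmol/h; y_N₂ = 1262 / 1871 = 0.6745.

0.674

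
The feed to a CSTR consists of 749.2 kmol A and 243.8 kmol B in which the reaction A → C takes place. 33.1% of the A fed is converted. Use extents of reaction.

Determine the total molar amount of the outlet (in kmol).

993 kmol

A reacted = 0.331 × 749.2 = 248 kmol; ν_A = −1, so ξ = 248/1 = 248 kmol.
Outlet amounts (n = n₀ + ν ξ):
  A: 749.2 − 1(248) = 501.2
  C: 0 + 1(248) = 248
  B: 243.8 (inert)
Total out = 501.2 + 248 + 243.8 = 993 kmol.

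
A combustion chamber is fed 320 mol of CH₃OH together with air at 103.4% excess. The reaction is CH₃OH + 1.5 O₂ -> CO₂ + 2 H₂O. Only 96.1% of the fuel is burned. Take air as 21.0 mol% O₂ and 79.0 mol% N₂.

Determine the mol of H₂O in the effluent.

615 mol

Stoichiometric O₂ = 1.5 × 320 = 480 mol; O₂ fed = 480 × 2.034 = 976.3 mol.
N₂ fed = 976.3 × 79/21 = 3673 mol.
Fuel reacted = 0.961 × 320 → ξ = 307.5 mol.
Outlet (n = n₀ + ν ξ):
  CH₃OH: 320 − 1(307.5) = 12.48
  O₂: 976.3 − 1.5(307.5) = 515
  N₂: 3673 (inert)
  CO₂: 0 + 1(307.5) = 307.5
  H₂O: 0 + 2(307.5) = 615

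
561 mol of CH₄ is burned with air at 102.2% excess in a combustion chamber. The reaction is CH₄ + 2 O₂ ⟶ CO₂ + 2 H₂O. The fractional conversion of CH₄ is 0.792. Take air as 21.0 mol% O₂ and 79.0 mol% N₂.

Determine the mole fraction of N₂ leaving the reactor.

0.751

Stoichiometric O₂ = 2 × 561 = 1122 mol; O₂ fed = 1122 × 2.022 = 2269 mol.
N₂ fed = 2269 × 79/21 = 8535 mol.
Fuel reacted = 0.792 × 561 → ξ = 444.3 mol.
Outlet (n = n₀ + ν ξ):
  CH₄: 561 − 1(444.3) = 116.7
  O₂: 2269 − 2(444.3) = 1380
  N₂: 8535 (inert)
  CO₂: 0 + 1(444.3) = 444.3
  H₂O: 0 + 2(444.3) = 888.6
Total out = 11360 mol; y_N₂ = 8535 / 11360 = 0.751.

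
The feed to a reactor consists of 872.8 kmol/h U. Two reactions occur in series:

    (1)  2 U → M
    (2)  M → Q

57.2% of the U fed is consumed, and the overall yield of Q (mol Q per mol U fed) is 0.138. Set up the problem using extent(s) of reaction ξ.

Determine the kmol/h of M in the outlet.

129 kmol/h

Conversion of U: U consumed = 2ξ₁ = 0.572 × 872.8 → ξ₁ = 249.6 kmol/h.
Yield of Q: 1ξ₂ / 872.8 = 0.138 → ξ₂ = 120.4 kmol/h.
Outlet amounts (n = n₀ + Σ ν·ξ):
  U: 872.8 − 2(249.6) = 373.6
  M: 0 + 1(249.6) − 1(120.4) = 129.2
  Q: 0 + 1(120.4) = 120.4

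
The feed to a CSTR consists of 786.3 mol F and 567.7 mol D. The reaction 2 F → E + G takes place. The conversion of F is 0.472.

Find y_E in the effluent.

F reacted = 0.472 × 786.3 = 371.1 mol; ν_F = −2, so ξ = 371.1/2 = 185.6 mol.
Outlet amounts (n = n₀ + ν ξ):
  F: 786.3 − 2(185.6) = 415.2
  E: 0 + 1(185.6) = 185.6
  G: 0 + 1(185.6) = 185.6
  D: 567.7 (inert)
Total out = 1354 mol; y_E = 185.6 / 1354 = 0.1371.

0.137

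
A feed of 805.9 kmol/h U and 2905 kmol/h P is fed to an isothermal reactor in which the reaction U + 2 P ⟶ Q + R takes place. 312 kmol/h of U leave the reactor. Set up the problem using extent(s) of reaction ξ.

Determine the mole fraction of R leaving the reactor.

0.154

For U: n = n₀ − 1ξ → 312 = 805.9 − 1ξ, giving ξ = 493.9 kmol/h.
Outlet amounts (n = n₀ + ν ξ):
  U: 805.9 − 1(493.9) = 312
  P: 2905 − 2(493.9) = 1917
  Q: 0 + 1(493.9) = 493.9
  R: 0 + 1(493.9) = 493.9
Total out = 3217 kmol/h; y_R = 493.9 / 3217 = 0.1535.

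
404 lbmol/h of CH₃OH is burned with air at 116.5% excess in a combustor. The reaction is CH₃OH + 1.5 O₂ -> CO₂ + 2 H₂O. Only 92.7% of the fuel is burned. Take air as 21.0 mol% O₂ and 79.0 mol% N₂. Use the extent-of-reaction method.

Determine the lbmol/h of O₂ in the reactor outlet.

750 lbmol/h

Stoichiometric O₂ = 1.5 × 404 = 606 lbmol/h; O₂ fed = 606 × 2.165 = 1312 lbmol/h.
N₂ fed = 1312 × 79/21 = 4936 lbmol/h.
Fuel reacted = 0.927 × 404 → ξ = 374.5 lbmol/h.
Outlet (n = n₀ + ν ξ):
  CH₃OH: 404 − 1(374.5) = 29.49
  O₂: 1312 − 1.5(374.5) = 750.2
  N₂: 4936 (inert)
  CO₂: 0 + 1(374.5) = 374.5
  H₂O: 0 + 2(374.5) = 749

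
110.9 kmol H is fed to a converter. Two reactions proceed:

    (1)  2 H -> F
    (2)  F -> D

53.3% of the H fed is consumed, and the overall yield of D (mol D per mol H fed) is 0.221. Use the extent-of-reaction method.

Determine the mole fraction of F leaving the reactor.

0.062

Conversion of H: H consumed = 2ξ₁ = 0.533 × 110.9 → ξ₁ = 29.55 kmol.
Yield of D: 1ξ₂ / 110.9 = 0.221 → ξ₂ = 24.51 kmol.
Outlet amounts (n = n₀ + Σ ν·ξ):
  H: 110.9 − 2(29.55) = 51.79
  F: 0 + 1(29.55) − 1(24.51) = 5.046
  D: 0 + 1(24.51) = 24.51
Total out = 81.35 kmol; y_F = 5.046 / 81.35 = 0.06203.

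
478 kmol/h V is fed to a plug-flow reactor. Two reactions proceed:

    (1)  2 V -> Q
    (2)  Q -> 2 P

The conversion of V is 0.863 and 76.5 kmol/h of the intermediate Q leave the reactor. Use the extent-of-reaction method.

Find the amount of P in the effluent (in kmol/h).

Conversion of V: V consumed = 2ξ₁ = 0.863 × 478 → ξ₁ = 206.3 kmol/h.
Q balance: n_Q = 0 + 1ξ₁ − 1ξ₂ = 76.5 → ξ₂ = (1·206.3 − 76.5)/1 = 129.8 kmol/h.
Outlet amounts (n = n₀ + Σ ν·ξ):
  V: 478 − 2(206.3) = 65.49
  Q: 0 + 1(206.3) − 1(129.8) = 76.5
  P: 0 + 2(129.8) = 259.5

260 kmol/h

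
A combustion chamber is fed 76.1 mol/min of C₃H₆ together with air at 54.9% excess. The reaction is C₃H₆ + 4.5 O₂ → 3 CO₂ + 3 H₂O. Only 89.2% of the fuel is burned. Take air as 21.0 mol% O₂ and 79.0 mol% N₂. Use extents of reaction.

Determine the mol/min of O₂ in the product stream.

Stoichiometric O₂ = 4.5 × 76.1 = 342.4 mol/min; O₂ fed = 342.4 × 1.549 = 530.5 mol/min.
N₂ fed = 530.5 × 79/21 = 1996 mol/min.
Fuel reacted = 0.892 × 76.1 → ξ = 67.88 mol/min.
Outlet (n = n₀ + ν ξ):
  C₃H₆: 76.1 − 1(67.88) = 8.219
  O₂: 530.5 − 4.5(67.88) = 225
  N₂: 1996 (inert)
  CO₂: 0 + 3(67.88) = 203.6
  H₂O: 0 + 3(67.88) = 203.6

225 mol/min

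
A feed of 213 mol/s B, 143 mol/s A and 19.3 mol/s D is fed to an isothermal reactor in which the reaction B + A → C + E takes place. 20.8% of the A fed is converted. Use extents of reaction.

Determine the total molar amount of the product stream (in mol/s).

A reacted = 0.208 × 143 = 29.74 mol/s; ν_A = −1, so ξ = 29.74/1 = 29.74 mol/s.
Outlet amounts (n = n₀ + ν ξ):
  B: 213 − 1(29.74) = 183.3
  A: 143 − 1(29.74) = 113.3
  C: 0 + 1(29.74) = 29.74
  E: 0 + 1(29.74) = 29.74
  D: 19.3 (inert)
Total out = 183.3 + 113.3 + 29.74 + 29.74 + 19.3 = 375.3 mol/s.

375 mol/s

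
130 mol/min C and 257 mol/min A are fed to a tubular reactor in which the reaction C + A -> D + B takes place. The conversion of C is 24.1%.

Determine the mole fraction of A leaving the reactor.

C reacted = 0.241 × 130 = 31.33 mol/min; ν_C = −1, so ξ = 31.33/1 = 31.33 mol/min.
Outlet amounts (n = n₀ + ν ξ):
  C: 130 − 1(31.33) = 98.67
  A: 257 − 1(31.33) = 225.7
  D: 0 + 1(31.33) = 31.33
  B: 0 + 1(31.33) = 31.33
Total out = 387 mol/min; y_A = 225.7 / 387 = 0.5831.

0.583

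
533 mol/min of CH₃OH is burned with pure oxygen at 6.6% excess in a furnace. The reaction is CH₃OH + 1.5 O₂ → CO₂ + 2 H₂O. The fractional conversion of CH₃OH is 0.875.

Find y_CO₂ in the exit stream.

Stoichiometric O₂ = 1.5 × 533 = 799.5 mol/min; O₂ fed = 799.5 × 1.066 = 852.3 mol/min.
Fuel reacted = 0.875 × 533 → ξ = 466.4 mol/min.
Outlet (n = n₀ + ν ξ):
  CH₃OH: 533 − 1(466.4) = 66.62
  O₂: 852.3 − 1.5(466.4) = 152.7
  CO₂: 0 + 1(466.4) = 466.4
  H₂O: 0 + 2(466.4) = 932.8
Total out = 1618 mol/min; y_CO₂ = 466.4 / 1618 = 0.2882.

0.288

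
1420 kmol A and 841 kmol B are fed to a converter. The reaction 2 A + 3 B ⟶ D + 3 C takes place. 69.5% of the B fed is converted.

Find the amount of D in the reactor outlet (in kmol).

195 kmol

B reacted = 0.695 × 841 = 584.5 kmol; ν_B = −3, so ξ = 584.5/3 = 194.8 kmol.
Outlet amounts (n = n₀ + ν ξ):
  A: 1420 − 2(194.8) = 1030
  B: 841 − 3(194.8) = 256.5
  D: 0 + 1(194.8) = 194.8
  C: 0 + 3(194.8) = 584.5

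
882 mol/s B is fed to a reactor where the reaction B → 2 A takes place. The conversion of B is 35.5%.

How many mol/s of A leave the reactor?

B reacted = 0.355 × 882 = 313.1 mol/s; ν_B = −1, so ξ = 313.1/1 = 313.1 mol/s.
Outlet amounts (n = n₀ + ν ξ):
  B: 882 − 1(313.1) = 568.9
  A: 0 + 2(313.1) = 626.2

626 mol/s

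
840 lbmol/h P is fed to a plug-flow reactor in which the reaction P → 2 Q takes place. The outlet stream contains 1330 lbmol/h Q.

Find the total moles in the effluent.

1500 lbmol/h

For Q: n = n₀ + 2ξ → 1330 = 0 + 2ξ, giving ξ = 665 lbmol/h.
Outlet amounts (n = n₀ + ν ξ):
  P: 840 − 1(665) = 175
  Q: 0 + 2(665) = 1330
Total out = 175 + 1330 = 1505 lbmol/h.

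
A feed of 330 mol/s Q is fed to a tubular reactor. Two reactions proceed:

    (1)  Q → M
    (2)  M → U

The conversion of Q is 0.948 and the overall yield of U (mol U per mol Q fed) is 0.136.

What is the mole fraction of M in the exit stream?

0.812

Conversion of Q: Q consumed = 1ξ₁ = 0.948 × 330 → ξ₁ = 312.8 mol/s.
Yield of U: 1ξ₂ / 330 = 0.136 → ξ₂ = 44.88 mol/s.
Outlet amounts (n = n₀ + Σ ν·ξ):
  Q: 330 − 1(312.8) = 17.16
  M: 0 + 1(312.8) − 1(44.88) = 268
  U: 0 + 1(44.88) = 44.88
Total out = 330 mol/s; y_M = 268 / 330 = 0.812.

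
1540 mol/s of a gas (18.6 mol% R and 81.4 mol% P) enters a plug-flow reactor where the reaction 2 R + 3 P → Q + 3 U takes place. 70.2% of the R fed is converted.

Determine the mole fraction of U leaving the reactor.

R reacted = 0.702 × 286.4 = 201.1 mol/s; ν_R = −2, so ξ = 201.1/2 = 100.5 mol/s.
Outlet amounts (n = n₀ + ν ξ):
  R: 286.4 − 2(100.5) = 85.36
  P: 1254 − 3(100.5) = 951.9
  Q: 0 + 1(100.5) = 100.5
  U: 0 + 3(100.5) = 301.6
Total out = 1439 mol/s; y_U = 301.6 / 1439 = 0.2095.

0.21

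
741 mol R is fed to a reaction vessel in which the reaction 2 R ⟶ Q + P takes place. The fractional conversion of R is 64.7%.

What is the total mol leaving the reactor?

741 mol

R reacted = 0.647 × 741 = 479.4 mol; ν_R = −2, so ξ = 479.4/2 = 239.7 mol.
Outlet amounts (n = n₀ + ν ξ):
  R: 741 − 2(239.7) = 261.6
  Q: 0 + 1(239.7) = 239.7
  P: 0 + 1(239.7) = 239.7
Total out = 261.6 + 239.7 + 239.7 = 741 mol.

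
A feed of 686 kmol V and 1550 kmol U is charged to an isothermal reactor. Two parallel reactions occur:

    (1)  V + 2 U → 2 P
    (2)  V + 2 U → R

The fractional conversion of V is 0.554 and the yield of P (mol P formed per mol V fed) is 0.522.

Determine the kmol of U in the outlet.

790 kmol

Yield of P: 2ξ₁ / 686 = 0.522 → ξ₁ = 179 kmol.
Conversion of V: 1ξ₁ + 1ξ₂ = 0.554 × 686 = 380 → ξ₂ = 201 kmol.
Outlet amounts (n = n₀ + Σ ν·ξ):
  V: 686 − 1(179) − 1(201) = 306
  U: 1550 − 2(179) − 2(201) = 789.9
  P: 0 + 2(179) = 358.1
  R: 0 + 1(201) = 201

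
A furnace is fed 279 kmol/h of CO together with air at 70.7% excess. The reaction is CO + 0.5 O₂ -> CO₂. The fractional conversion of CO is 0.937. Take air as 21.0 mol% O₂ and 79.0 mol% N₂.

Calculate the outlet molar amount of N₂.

Stoichiometric O₂ = 0.5 × 279 = 139.5 kmol/h; O₂ fed = 139.5 × 1.707 = 238.1 kmol/h.
N₂ fed = 238.1 × 79/21 = 895.8 kmol/h.
Fuel reacted = 0.937 × 279 → ξ = 261.4 kmol/h.
Outlet (n = n₀ + ν ξ):
  CO: 279 − 1(261.4) = 17.58
  O₂: 238.1 − 0.5(261.4) = 107.4
  N₂: 895.8 (inert)
  CO₂: 0 + 1(261.4) = 261.4

896 kmol/h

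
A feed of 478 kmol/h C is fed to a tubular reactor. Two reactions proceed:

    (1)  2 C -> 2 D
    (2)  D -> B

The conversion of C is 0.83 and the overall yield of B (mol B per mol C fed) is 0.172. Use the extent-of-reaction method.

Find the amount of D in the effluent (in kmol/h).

315 kmol/h

Conversion of C: C consumed = 2ξ₁ = 0.83 × 478 → ξ₁ = 198.4 kmol/h.
Yield of B: 1ξ₂ / 478 = 0.172 → ξ₂ = 82.22 kmol/h.
Outlet amounts (n = n₀ + Σ ν·ξ):
  C: 478 − 2(198.4) = 81.26
  D: 0 + 2(198.4) − 1(82.22) = 314.5
  B: 0 + 1(82.22) = 82.22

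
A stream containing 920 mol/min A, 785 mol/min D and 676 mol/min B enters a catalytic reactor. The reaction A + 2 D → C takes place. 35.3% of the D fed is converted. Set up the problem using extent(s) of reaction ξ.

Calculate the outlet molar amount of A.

D reacted = 0.353 × 785 = 277.1 mol/min; ν_D = −2, so ξ = 277.1/2 = 138.6 mol/min.
Outlet amounts (n = n₀ + ν ξ):
  A: 920 − 1(138.6) = 781.4
  D: 785 − 2(138.6) = 507.9
  C: 0 + 1(138.6) = 138.6
  B: 676 (inert)

781 mol/min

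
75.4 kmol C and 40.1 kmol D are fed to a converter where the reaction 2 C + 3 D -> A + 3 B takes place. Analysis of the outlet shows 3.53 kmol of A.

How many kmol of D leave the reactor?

For A: n = n₀ + 1ξ → 3.53 = 0 + 1ξ, giving ξ = 3.53 kmol.
Outlet amounts (n = n₀ + ν ξ):
  C: 75.4 − 2(3.53) = 68.34
  D: 40.1 − 3(3.53) = 29.51
  A: 0 + 1(3.53) = 3.53
  B: 0 + 3(3.53) = 10.59

29.5 kmol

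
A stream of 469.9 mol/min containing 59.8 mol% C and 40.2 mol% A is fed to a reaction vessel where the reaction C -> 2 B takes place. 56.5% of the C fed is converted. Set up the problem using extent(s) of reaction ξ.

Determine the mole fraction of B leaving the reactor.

0.505

C reacted = 0.565 × 281 = 158.8 mol/min; ν_C = −1, so ξ = 158.8/1 = 158.8 mol/min.
Outlet amounts (n = n₀ + ν ξ):
  C: 281 − 1(158.8) = 122.2
  B: 0 + 2(158.8) = 317.5
  A: 188.9 (inert)
Total out = 628.7 mol/min; y_B = 317.5 / 628.7 = 0.5051.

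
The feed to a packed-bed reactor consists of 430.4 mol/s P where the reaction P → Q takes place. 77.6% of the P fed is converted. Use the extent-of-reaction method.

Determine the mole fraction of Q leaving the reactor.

P reacted = 0.776 × 430.4 = 334 mol/s; ν_P = −1, so ξ = 334/1 = 334 mol/s.
Outlet amounts (n = n₀ + ν ξ):
  P: 430.4 − 1(334) = 96.41
  Q: 0 + 1(334) = 334
Total out = 430.4 mol/s; y_Q = 334 / 430.4 = 0.776.

0.776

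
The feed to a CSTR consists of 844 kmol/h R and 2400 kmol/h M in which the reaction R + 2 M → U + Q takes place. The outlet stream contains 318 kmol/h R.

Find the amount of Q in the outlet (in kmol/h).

526 kmol/h

For R: n = n₀ − 1ξ → 318 = 844 − 1ξ, giving ξ = 526 kmol/h.
Outlet amounts (n = n₀ + ν ξ):
  R: 844 − 1(526) = 318
  M: 2400 − 2(526) = 1348
  U: 0 + 1(526) = 526
  Q: 0 + 1(526) = 526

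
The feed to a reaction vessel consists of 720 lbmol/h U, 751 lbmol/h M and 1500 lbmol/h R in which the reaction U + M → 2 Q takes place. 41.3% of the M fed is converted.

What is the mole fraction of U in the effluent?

0.138

M reacted = 0.413 × 751 = 310.2 lbmol/h; ν_M = −1, so ξ = 310.2/1 = 310.2 lbmol/h.
Outlet amounts (n = n₀ + ν ξ):
  U: 720 − 1(310.2) = 409.8
  M: 751 − 1(310.2) = 440.8
  Q: 0 + 2(310.2) = 620.3
  R: 1500 (inert)
Total out = 2971 lbmol/h; y_U = 409.8 / 2971 = 0.1379.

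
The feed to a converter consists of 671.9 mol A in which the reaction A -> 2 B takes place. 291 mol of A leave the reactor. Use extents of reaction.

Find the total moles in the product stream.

1050 mol

For A: n = n₀ − 1ξ → 291 = 671.9 − 1ξ, giving ξ = 380.9 mol.
Outlet amounts (n = n₀ + ν ξ):
  A: 671.9 − 1(380.9) = 291
  B: 0 + 2(380.9) = 761.8
Total out = 291 + 761.8 = 1053 mol.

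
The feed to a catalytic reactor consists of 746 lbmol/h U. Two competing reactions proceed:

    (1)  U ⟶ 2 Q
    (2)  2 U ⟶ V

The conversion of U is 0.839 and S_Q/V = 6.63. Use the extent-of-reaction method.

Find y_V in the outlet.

0.116

Conversion of U: U consumed = 0.839 × 746 = 625.9 lbmol/h = 1ξ₁ + 2ξ₂.
Selectivity: 2ξ₁ / (1ξ₂) = 6.63 → ξ₁ = 3.315 ξ₂.
Substitute: (1·3.315 + 2) ξ₂ = 625.9 → ξ₂ = 117.8 lbmol/h, ξ₁ = 390.4 lbmol/h.
Outlet amounts (n = n₀ + Σ ν·ξ):
  U: 746 − 1(390.4) − 2(117.8) = 120.1
  Q: 0 + 2(390.4) = 780.7
  V: 0 + 1(117.8) = 117.8
Total out = 1019 lbmol/h; y_V = 117.8 / 1019 = 0.1156.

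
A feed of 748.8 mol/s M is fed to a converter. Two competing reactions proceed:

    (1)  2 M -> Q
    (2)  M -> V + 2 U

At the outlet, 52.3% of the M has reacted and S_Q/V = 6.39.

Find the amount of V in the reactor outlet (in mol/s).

Conversion of M: M consumed = 0.523 × 748.8 = 391.6 mol/s = 2ξ₁ + 1ξ₂.
Selectivity: 1ξ₁ / (1ξ₂) = 6.39 → ξ₁ = 6.39 ξ₂.
Substitute: (2·6.39 + 1) ξ₂ = 391.6 → ξ₂ = 28.42 mol/s, ξ₁ = 181.6 mol/s.
Outlet amounts (n = n₀ + Σ ν·ξ):
  M: 748.8 − 2(181.6) − 1(28.42) = 357.2
  Q: 0 + 1(181.6) = 181.6
  V: 0 + 1(28.42) = 28.42
  U: 0 + 2(28.42) = 56.84

28.4 mol/s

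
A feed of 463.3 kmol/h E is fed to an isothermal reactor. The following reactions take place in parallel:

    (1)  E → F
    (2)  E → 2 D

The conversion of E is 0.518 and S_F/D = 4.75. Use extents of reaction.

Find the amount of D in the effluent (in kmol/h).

45.7 kmol/h

Conversion of E: E consumed = 0.518 × 463.3 = 240 kmol/h = 1ξ₁ + 1ξ₂.
Selectivity: 1ξ₁ / (2ξ₂) = 4.75 → ξ₁ = 9.5 ξ₂.
Substitute: (1·9.5 + 1) ξ₂ = 240 → ξ₂ = 22.86 kmol/h, ξ₁ = 217.1 kmol/h.
Outlet amounts (n = n₀ + Σ ν·ξ):
  E: 463.3 − 1(217.1) − 1(22.86) = 223.3
  F: 0 + 1(217.1) = 217.1
  D: 0 + 2(22.86) = 45.71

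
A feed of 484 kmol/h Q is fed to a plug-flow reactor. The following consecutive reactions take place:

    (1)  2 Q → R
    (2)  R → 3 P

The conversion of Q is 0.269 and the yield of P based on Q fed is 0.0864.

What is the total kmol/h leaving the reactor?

Conversion of Q: Q consumed = 2ξ₁ = 0.269 × 484 → ξ₁ = 65.1 kmol/h.
Yield of P: 3ξ₂ / 484 = 0.0864 → ξ₂ = 13.94 kmol/h.
Outlet amounts (n = n₀ + Σ ν·ξ):
  Q: 484 − 2(65.1) = 353.8
  R: 0 + 1(65.1) − 1(13.94) = 51.16
  P: 0 + 3(13.94) = 41.82
Total out = 353.8 + 51.16 + 41.82 = 446.8 kmol/h.

447 kmol/h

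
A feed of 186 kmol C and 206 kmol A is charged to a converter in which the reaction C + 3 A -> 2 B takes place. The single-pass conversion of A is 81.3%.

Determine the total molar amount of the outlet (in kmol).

280 kmol

A reacted = 0.813 × 206 = 167.5 kmol; ν_A = −3, so ξ = 167.5/3 = 55.83 kmol.
Outlet amounts (n = n₀ + ν ξ):
  C: 186 − 1(55.83) = 130.2
  A: 206 − 3(55.83) = 38.52
  B: 0 + 2(55.83) = 111.7
Total out = 130.2 + 38.52 + 111.7 = 280.3 kmol.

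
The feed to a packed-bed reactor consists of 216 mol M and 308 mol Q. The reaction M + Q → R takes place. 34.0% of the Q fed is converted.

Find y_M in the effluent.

0.265

Q reacted = 0.34 × 308 = 104.7 mol; ν_Q = −1, so ξ = 104.7/1 = 104.7 mol.
Outlet amounts (n = n₀ + ν ξ):
  M: 216 − 1(104.7) = 111.3
  Q: 308 − 1(104.7) = 203.3
  R: 0 + 1(104.7) = 104.7
Total out = 419.3 mol; y_M = 111.3 / 419.3 = 0.2654.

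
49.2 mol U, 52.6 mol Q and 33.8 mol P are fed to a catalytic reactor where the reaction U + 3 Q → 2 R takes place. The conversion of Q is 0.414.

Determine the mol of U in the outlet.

Q reacted = 0.414 × 52.6 = 21.78 mol; ν_Q = −3, so ξ = 21.78/3 = 7.259 mol.
Outlet amounts (n = n₀ + ν ξ):
  U: 49.2 − 1(7.259) = 41.94
  Q: 52.6 − 3(7.259) = 30.82
  R: 0 + 2(7.259) = 14.52
  P: 33.8 (inert)

41.9 mol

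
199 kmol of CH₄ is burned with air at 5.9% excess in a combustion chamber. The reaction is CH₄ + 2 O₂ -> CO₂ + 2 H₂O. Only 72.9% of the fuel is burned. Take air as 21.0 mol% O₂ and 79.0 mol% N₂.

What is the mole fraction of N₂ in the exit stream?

Stoichiometric O₂ = 2 × 199 = 398 kmol; O₂ fed = 398 × 1.059 = 421.5 kmol.
N₂ fed = 421.5 × 79/21 = 1586 kmol.
Fuel reacted = 0.729 × 199 → ξ = 145.1 kmol.
Outlet (n = n₀ + ν ξ):
  CH₄: 199 − 1(145.1) = 53.93
  O₂: 421.5 − 2(145.1) = 131.3
  N₂: 1586 (inert)
  CO₂: 0 + 1(145.1) = 145.1
  H₂O: 0 + 2(145.1) = 290.1
Total out = 2206 kmol; y_N₂ = 1586 / 2206 = 0.7187.

0.719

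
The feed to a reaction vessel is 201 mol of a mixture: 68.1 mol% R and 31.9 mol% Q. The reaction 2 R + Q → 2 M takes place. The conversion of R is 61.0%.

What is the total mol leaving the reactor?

159 mol

R reacted = 0.61 × 136.9 = 83.5 mol; ν_R = −2, so ξ = 83.5/2 = 41.75 mol.
Outlet amounts (n = n₀ + ν ξ):
  R: 136.9 − 2(41.75) = 53.38
  Q: 64.12 − 1(41.75) = 22.37
  M: 0 + 2(41.75) = 83.5
Total out = 53.38 + 22.37 + 83.5 = 159.3 mol.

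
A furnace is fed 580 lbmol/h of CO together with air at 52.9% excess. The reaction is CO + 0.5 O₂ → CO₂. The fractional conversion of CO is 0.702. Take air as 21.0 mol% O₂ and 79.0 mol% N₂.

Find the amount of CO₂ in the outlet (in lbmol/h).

Stoichiometric O₂ = 0.5 × 580 = 290 lbmol/h; O₂ fed = 290 × 1.529 = 443.4 lbmol/h.
N₂ fed = 443.4 × 79/21 = 1668 lbmol/h.
Fuel reacted = 0.702 × 580 → ξ = 407.2 lbmol/h.
Outlet (n = n₀ + ν ξ):
  CO: 580 − 1(407.2) = 172.8
  O₂: 443.4 − 0.5(407.2) = 239.8
  N₂: 1668 (inert)
  CO₂: 0 + 1(407.2) = 407.2

407 lbmol/h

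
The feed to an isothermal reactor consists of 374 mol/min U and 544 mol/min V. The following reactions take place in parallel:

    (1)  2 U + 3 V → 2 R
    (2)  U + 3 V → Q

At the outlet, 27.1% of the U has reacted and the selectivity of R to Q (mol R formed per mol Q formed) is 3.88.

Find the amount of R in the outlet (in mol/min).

80.6 mol/min

Conversion of U: U consumed = 0.271 × 374 = 101.4 mol/min = 2ξ₁ + 1ξ₂.
Selectivity: 2ξ₁ / (1ξ₂) = 3.88 → ξ₁ = 1.94 ξ₂.
Substitute: (2·1.94 + 1) ξ₂ = 101.4 → ξ₂ = 20.77 mol/min, ξ₁ = 40.29 mol/min.
Outlet amounts (n = n₀ + Σ ν·ξ):
  U: 374 − 2(40.29) − 1(20.77) = 272.6
  V: 544 − 3(40.29) − 3(20.77) = 360.8
  R: 0 + 2(40.29) = 80.58
  Q: 0 + 1(20.77) = 20.77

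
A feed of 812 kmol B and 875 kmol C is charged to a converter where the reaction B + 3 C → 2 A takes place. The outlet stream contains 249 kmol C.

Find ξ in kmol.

ξ = 209 kmol

For C: n = n₀ − 3ξ → 249 = 875 − 3ξ, giving ξ = 208.7 kmol.
Outlet amounts (n = n₀ + ν ξ):
  B: 812 − 1(208.7) = 603.3
  C: 875 − 3(208.7) = 249
  A: 0 + 2(208.7) = 417.3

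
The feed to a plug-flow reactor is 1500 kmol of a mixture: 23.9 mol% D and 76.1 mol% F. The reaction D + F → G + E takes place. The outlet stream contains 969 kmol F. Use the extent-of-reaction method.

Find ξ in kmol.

For F: n = n₀ − 1ξ → 969 = 1141 − 1ξ, giving ξ = 172.5 kmol.
Outlet amounts (n = n₀ + ν ξ):
  D: 358.5 − 1(172.5) = 186
  F: 1141 − 1(172.5) = 969
  G: 0 + 1(172.5) = 172.5
  E: 0 + 1(172.5) = 172.5

ξ = 172 kmol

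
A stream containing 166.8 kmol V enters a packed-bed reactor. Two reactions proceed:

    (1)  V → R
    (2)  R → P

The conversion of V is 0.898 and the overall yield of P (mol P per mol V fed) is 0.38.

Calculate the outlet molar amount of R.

Conversion of V: V consumed = 1ξ₁ = 0.898 × 166.8 → ξ₁ = 149.8 kmol.
Yield of P: 1ξ₂ / 166.8 = 0.38 → ξ₂ = 63.38 kmol.
Outlet amounts (n = n₀ + Σ ν·ξ):
  V: 166.8 − 1(149.8) = 17.01
  R: 0 + 1(149.8) − 1(63.38) = 86.4
  P: 0 + 1(63.38) = 63.38

86.4 kmol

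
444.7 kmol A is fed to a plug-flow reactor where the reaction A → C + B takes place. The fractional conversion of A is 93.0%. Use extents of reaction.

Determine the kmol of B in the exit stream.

A reacted = 0.93 × 444.7 = 413.6 kmol; ν_A = −1, so ξ = 413.6/1 = 413.6 kmol.
Outlet amounts (n = n₀ + ν ξ):
  A: 444.7 − 1(413.6) = 31.13
  C: 0 + 1(413.6) = 413.6
  B: 0 + 1(413.6) = 413.6

414 kmol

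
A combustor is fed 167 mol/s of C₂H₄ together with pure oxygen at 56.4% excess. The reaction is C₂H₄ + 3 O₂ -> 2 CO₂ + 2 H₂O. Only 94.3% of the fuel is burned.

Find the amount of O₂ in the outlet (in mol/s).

311 mol/s

Stoichiometric O₂ = 3 × 167 = 501 mol/s; O₂ fed = 501 × 1.564 = 783.6 mol/s.
Fuel reacted = 0.943 × 167 → ξ = 157.5 mol/s.
Outlet (n = n₀ + ν ξ):
  C₂H₄: 167 − 1(157.5) = 9.519
  O₂: 783.6 − 3(157.5) = 311.1
  CO₂: 0 + 2(157.5) = 315
  H₂O: 0 + 2(157.5) = 315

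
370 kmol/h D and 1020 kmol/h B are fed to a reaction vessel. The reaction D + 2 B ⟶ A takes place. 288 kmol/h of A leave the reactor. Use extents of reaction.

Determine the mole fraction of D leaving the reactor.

For A: n = n₀ + 1ξ → 288 = 0 + 1ξ, giving ξ = 288 kmol/h.
Outlet amounts (n = n₀ + ν ξ):
  D: 370 − 1(288) = 82
  B: 1020 − 2(288) = 444
  A: 0 + 1(288) = 288
Total out = 814 kmol/h; y_D = 82 / 814 = 0.1007.

0.101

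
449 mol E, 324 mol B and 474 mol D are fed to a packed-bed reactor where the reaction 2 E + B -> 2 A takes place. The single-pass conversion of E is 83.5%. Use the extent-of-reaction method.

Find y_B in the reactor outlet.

E reacted = 0.835 × 449 = 374.9 mol; ν_E = −2, so ξ = 374.9/2 = 187.5 mol.
Outlet amounts (n = n₀ + ν ξ):
  E: 449 − 2(187.5) = 74.09
  B: 324 − 1(187.5) = 136.5
  A: 0 + 2(187.5) = 374.9
  D: 474 (inert)
Total out = 1060 mol; y_B = 136.5 / 1060 = 0.1289.

0.129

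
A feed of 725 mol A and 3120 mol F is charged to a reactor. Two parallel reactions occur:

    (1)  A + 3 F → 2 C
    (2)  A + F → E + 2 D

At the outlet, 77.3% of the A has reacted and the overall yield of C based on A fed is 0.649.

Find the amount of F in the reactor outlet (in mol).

2090 mol

Yield of C: 2ξ₁ / 725 = 0.649 → ξ₁ = 235.3 mol.
Conversion of A: 1ξ₁ + 1ξ₂ = 0.773 × 725 = 560.4 → ξ₂ = 325.2 mol.
Outlet amounts (n = n₀ + Σ ν·ξ):
  A: 725 − 1(235.3) − 1(325.2) = 164.6
  F: 3120 − 3(235.3) − 1(325.2) = 2089
  C: 0 + 2(235.3) = 470.5
  E: 0 + 1(325.2) = 325.2
  D: 0 + 2(325.2) = 650.3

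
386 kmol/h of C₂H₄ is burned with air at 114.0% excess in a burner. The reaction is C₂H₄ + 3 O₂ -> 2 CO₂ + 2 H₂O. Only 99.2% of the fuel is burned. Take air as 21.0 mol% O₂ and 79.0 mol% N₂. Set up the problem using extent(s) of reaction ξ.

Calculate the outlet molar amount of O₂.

1330 kmol/h

Stoichiometric O₂ = 3 × 386 = 1158 kmol/h; O₂ fed = 1158 × 2.140 = 2478 kmol/h.
N₂ fed = 2478 × 79/21 = 9322 kmol/h.
Fuel reacted = 0.992 × 386 → ξ = 382.9 kmol/h.
Outlet (n = n₀ + ν ξ):
  C₂H₄: 386 − 1(382.9) = 3.088
  O₂: 2478 − 3(382.9) = 1329
  N₂: 9322 (inert)
  CO₂: 0 + 2(382.9) = 765.8
  H₂O: 0 + 2(382.9) = 765.8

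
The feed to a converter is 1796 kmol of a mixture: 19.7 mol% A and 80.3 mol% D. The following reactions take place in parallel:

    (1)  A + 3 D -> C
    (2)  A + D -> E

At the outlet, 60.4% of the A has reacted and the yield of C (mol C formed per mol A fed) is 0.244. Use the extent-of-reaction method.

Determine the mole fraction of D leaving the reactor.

0.749

Yield of C: 1ξ₁ / 353.8 = 0.244 → ξ₁ = 86.33 kmol.
Conversion of A: 1ξ₁ + 1ξ₂ = 0.604 × 353.8 = 213.7 → ξ₂ = 127.4 kmol.
Outlet amounts (n = n₀ + Σ ν·ξ):
  A: 353.8 − 1(86.33) − 1(127.4) = 140.1
  D: 1442 − 3(86.33) − 1(127.4) = 1056
  C: 0 + 1(86.33) = 86.33
  E: 0 + 1(127.4) = 127.4
Total out = 1410 kmol; y_D = 1056 / 1410 = 0.749.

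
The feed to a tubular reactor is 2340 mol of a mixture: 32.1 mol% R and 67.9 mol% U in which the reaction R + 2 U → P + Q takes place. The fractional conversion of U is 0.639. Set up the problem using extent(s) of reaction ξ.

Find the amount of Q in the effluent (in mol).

508 mol

U reacted = 0.639 × 1589 = 1015 mol; ν_U = −2, so ξ = 1015/2 = 507.6 mol.
Outlet amounts (n = n₀ + ν ξ):
  R: 751.1 − 1(507.6) = 243.5
  U: 1589 − 2(507.6) = 573.6
  P: 0 + 1(507.6) = 507.6
  Q: 0 + 1(507.6) = 507.6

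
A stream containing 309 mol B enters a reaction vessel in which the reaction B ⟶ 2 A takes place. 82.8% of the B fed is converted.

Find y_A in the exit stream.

0.906

B reacted = 0.828 × 309 = 255.9 mol; ν_B = −1, so ξ = 255.9/1 = 255.9 mol.
Outlet amounts (n = n₀ + ν ξ):
  B: 309 − 1(255.9) = 53.15
  A: 0 + 2(255.9) = 511.7
Total out = 564.9 mol; y_A = 511.7 / 564.9 = 0.9059.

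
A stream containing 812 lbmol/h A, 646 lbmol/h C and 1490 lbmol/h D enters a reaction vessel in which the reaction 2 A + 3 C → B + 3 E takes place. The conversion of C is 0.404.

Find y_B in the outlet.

0.0304

C reacted = 0.404 × 646 = 261 lbmol/h; ν_C = −3, so ξ = 261/3 = 86.99 lbmol/h.
Outlet amounts (n = n₀ + ν ξ):
  A: 812 − 2(86.99) = 638
  C: 646 − 3(86.99) = 385
  B: 0 + 1(86.99) = 86.99
  E: 0 + 3(86.99) = 261
  D: 1490 (inert)
Total out = 2861 lbmol/h; y_B = 86.99 / 2861 = 0.03041.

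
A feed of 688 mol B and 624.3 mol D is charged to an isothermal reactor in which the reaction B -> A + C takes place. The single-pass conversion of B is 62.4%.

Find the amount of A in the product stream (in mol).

429 mol

B reacted = 0.624 × 688 = 429.3 mol; ν_B = −1, so ξ = 429.3/1 = 429.3 mol.
Outlet amounts (n = n₀ + ν ξ):
  B: 688 − 1(429.3) = 258.7
  A: 0 + 1(429.3) = 429.3
  C: 0 + 1(429.3) = 429.3
  D: 624.3 (inert)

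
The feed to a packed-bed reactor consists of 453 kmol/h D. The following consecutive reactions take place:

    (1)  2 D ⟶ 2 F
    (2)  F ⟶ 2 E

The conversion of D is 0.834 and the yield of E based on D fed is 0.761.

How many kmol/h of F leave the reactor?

Conversion of D: D consumed = 2ξ₁ = 0.834 × 453 → ξ₁ = 188.9 kmol/h.
Yield of E: 2ξ₂ / 453 = 0.761 → ξ₂ = 172.4 kmol/h.
Outlet amounts (n = n₀ + Σ ν·ξ):
  D: 453 − 2(188.9) = 75.2
  F: 0 + 2(188.9) − 1(172.4) = 205.4
  E: 0 + 2(172.4) = 344.7

205 kmol/h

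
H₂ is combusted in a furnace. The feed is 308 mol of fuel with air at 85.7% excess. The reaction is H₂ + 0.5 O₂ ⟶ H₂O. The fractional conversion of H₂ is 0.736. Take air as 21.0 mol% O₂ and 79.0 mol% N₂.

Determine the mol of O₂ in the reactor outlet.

Stoichiometric O₂ = 0.5 × 308 = 154 mol; O₂ fed = 154 × 1.857 = 286 mol.
N₂ fed = 286 × 79/21 = 1076 mol.
Fuel reacted = 0.736 × 308 → ξ = 226.7 mol.
Outlet (n = n₀ + ν ξ):
  H₂: 308 − 1(226.7) = 81.31
  O₂: 286 − 0.5(226.7) = 172.6
  N₂: 1076 (inert)
  H₂O: 0 + 1(226.7) = 226.7

173 mol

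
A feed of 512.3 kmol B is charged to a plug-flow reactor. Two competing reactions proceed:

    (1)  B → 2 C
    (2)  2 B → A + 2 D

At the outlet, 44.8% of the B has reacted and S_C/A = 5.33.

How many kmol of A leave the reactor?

Conversion of B: B consumed = 0.448 × 512.3 = 229.5 kmol = 1ξ₁ + 2ξ₂.
Selectivity: 2ξ₁ / (1ξ₂) = 5.33 → ξ₁ = 2.665 ξ₂.
Substitute: (1·2.665 + 2) ξ₂ = 229.5 → ξ₂ = 49.2 kmol, ξ₁ = 131.1 kmol.
Outlet amounts (n = n₀ + Σ ν·ξ):
  B: 512.3 − 1(131.1) − 2(49.2) = 282.8
  C: 0 + 2(131.1) = 262.2
  A: 0 + 1(49.2) = 49.2
  D: 0 + 2(49.2) = 98.4

49.2 kmol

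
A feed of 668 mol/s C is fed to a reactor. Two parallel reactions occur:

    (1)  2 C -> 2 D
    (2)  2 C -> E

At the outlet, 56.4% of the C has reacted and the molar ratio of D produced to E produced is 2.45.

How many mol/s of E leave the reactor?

Conversion of C: C consumed = 0.564 × 668 = 376.8 mol/s = 2ξ₁ + 2ξ₂.
Selectivity: 2ξ₁ / (1ξ₂) = 2.45 → ξ₁ = 1.225 ξ₂.
Substitute: (2·1.225 + 2) ξ₂ = 376.8 → ξ₂ = 84.66 mol/s, ξ₁ = 103.7 mol/s.
Outlet amounts (n = n₀ + Σ ν·ξ):
  C: 668 − 2(103.7) − 2(84.66) = 291.2
  D: 0 + 2(103.7) = 207.4
  E: 0 + 1(84.66) = 84.66

84.7 mol/s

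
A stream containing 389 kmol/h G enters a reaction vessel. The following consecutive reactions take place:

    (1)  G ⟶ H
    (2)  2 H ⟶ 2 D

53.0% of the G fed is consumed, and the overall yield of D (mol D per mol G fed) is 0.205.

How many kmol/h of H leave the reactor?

126 kmol/h

Conversion of G: G consumed = 1ξ₁ = 0.53 × 389 → ξ₁ = 206.2 kmol/h.
Yield of D: 2ξ₂ / 389 = 0.205 → ξ₂ = 39.87 kmol/h.
Outlet amounts (n = n₀ + Σ ν·ξ):
  G: 389 − 1(206.2) = 182.8
  H: 0 + 1(206.2) − 2(39.87) = 126.4
  D: 0 + 2(39.87) = 79.74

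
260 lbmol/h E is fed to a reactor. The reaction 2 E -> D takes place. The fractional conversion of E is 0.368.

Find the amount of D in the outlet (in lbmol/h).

47.8 lbmol/h

E reacted = 0.368 × 260 = 95.68 lbmol/h; ν_E = −2, so ξ = 95.68/2 = 47.84 lbmol/h.
Outlet amounts (n = n₀ + ν ξ):
  E: 260 − 2(47.84) = 164.3
  D: 0 + 1(47.84) = 47.84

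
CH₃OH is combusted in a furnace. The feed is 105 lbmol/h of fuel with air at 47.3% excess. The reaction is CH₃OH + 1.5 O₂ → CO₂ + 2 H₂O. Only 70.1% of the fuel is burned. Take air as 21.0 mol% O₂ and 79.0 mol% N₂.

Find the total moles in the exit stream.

1250 lbmol/h

Stoichiometric O₂ = 1.5 × 105 = 157.5 lbmol/h; O₂ fed = 157.5 × 1.473 = 232 lbmol/h.
N₂ fed = 232 × 79/21 = 872.8 lbmol/h.
Fuel reacted = 0.701 × 105 → ξ = 73.6 lbmol/h.
Outlet (n = n₀ + ν ξ):
  CH₃OH: 105 − 1(73.6) = 31.4
  O₂: 232 − 1.5(73.6) = 121.6
  N₂: 872.8 (inert)
  CO₂: 0 + 1(73.6) = 73.6
  H₂O: 0 + 2(73.6) = 147.2
Total out = 31.4 + 121.6 + 872.8 + 73.6 + 147.2 = 1247 lbmol/h.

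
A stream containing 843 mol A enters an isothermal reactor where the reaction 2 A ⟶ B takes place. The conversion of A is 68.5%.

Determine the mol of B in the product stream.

A reacted = 0.685 × 843 = 577.5 mol; ν_A = −2, so ξ = 577.5/2 = 288.7 mol.
Outlet amounts (n = n₀ + ν ξ):
  A: 843 − 2(288.7) = 265.5
  B: 0 + 1(288.7) = 288.7

289 mol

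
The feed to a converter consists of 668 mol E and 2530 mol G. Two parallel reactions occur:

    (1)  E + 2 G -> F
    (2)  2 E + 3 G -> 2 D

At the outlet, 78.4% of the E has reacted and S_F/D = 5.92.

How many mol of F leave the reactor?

448 mol

Conversion of E: E consumed = 0.784 × 668 = 523.7 mol = 1ξ₁ + 2ξ₂.
Selectivity: 1ξ₁ / (2ξ₂) = 5.92 → ξ₁ = 11.84 ξ₂.
Substitute: (1·11.84 + 2) ξ₂ = 523.7 → ξ₂ = 37.84 mol, ξ₁ = 448 mol.
Outlet amounts (n = n₀ + Σ ν·ξ):
  E: 668 − 1(448) − 2(37.84) = 144.3
  G: 2530 − 2(448) − 3(37.84) = 1520
  F: 0 + 1(448) = 448
  D: 0 + 2(37.84) = 75.68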